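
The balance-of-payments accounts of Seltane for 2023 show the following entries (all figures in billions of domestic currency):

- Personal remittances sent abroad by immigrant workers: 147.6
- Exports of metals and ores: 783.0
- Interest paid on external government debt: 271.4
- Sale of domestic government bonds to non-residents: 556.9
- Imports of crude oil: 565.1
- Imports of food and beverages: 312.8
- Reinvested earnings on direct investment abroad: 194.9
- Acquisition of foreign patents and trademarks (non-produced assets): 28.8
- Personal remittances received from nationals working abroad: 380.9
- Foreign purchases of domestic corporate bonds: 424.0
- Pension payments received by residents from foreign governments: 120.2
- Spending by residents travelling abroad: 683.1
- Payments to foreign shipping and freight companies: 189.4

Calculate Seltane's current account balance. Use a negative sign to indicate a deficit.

Goods: -565.1 + 783.0 - 312.8 = -94.9
Services: -189.4 - 683.1 = -872.5
Primary income: -271.4 + 194.9 = -76.5
Secondary income: -147.6 + 120.2 + 380.9 = 353.5
Current account = (-94.9) + (-872.5) + (-76.5) + 353.5 = -690.4
(Excluded from the current account — financial account: sale of domestic government bonds to non-residents 556.9, foreign purchases of domestic corporate bonds 424.0; capital account: acquisition of foreign patents and trademarks (non-produced assets) 28.8.)

-690.4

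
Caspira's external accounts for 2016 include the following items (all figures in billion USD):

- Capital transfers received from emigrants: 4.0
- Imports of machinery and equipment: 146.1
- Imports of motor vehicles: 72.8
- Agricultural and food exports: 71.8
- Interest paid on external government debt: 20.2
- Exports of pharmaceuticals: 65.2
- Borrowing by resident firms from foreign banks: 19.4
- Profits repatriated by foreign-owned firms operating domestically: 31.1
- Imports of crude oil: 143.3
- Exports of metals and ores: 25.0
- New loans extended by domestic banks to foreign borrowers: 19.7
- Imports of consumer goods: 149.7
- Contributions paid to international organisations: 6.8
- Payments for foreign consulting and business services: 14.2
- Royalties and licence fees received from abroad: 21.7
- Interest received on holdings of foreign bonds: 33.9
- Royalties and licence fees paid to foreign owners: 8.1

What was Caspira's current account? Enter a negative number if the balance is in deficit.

-374.7

Goods: 71.8 - 72.8 - 143.3 - 146.1 - 149.7 + 25.0 + 65.2 = -349.9
Services: -8.1 + 21.7 - 14.2 = -0.6
Primary income: -31.1 + 33.9 - 20.2 = -17.4
Secondary income: -6.8
Current account = (-349.9) + (-0.6) + (-17.4) + (-6.8) = -374.7
(Excluded from the current account — capital account: capital transfers received from emigrants 4.0; financial account: borrowing by resident firms from foreign banks 19.4, new loans extended by domestic banks to foreign borrowers 19.7.)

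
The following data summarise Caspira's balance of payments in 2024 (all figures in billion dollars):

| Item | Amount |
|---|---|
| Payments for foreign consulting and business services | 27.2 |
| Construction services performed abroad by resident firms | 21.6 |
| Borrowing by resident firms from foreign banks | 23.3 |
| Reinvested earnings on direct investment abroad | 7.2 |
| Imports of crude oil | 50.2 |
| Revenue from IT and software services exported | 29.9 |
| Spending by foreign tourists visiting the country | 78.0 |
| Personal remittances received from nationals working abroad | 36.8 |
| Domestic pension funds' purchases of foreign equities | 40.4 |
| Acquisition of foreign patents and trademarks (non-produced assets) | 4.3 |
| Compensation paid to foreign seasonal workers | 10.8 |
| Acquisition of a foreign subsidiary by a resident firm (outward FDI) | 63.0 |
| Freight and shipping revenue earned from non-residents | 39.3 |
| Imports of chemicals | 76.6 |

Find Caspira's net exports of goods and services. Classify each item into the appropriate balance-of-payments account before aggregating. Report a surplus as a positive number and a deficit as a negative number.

14.8

Goods: -50.2 - 76.6 = -126.8
Services: 78.0 + 39.3 + 21.6 + 29.9 - 27.2 = 141.6
Trade balance = -126.8 + 141.6 = 14.8
(Excluded from the trade balance — financial account: borrowing by resident firms from foreign banks 23.3, domestic pension funds' purchases of foreign equities 40.4, acquisition of a foreign subsidiary by a resident firm (outward FDI) 63.0; primary income: reinvested earnings on direct investment abroad 7.2, compensation paid to foreign seasonal workers 10.8; secondary income: personal remittances received from nationals working abroad 36.8; capital account: acquisition of foreign patents and trademarks (non-produced assets) 4.3.)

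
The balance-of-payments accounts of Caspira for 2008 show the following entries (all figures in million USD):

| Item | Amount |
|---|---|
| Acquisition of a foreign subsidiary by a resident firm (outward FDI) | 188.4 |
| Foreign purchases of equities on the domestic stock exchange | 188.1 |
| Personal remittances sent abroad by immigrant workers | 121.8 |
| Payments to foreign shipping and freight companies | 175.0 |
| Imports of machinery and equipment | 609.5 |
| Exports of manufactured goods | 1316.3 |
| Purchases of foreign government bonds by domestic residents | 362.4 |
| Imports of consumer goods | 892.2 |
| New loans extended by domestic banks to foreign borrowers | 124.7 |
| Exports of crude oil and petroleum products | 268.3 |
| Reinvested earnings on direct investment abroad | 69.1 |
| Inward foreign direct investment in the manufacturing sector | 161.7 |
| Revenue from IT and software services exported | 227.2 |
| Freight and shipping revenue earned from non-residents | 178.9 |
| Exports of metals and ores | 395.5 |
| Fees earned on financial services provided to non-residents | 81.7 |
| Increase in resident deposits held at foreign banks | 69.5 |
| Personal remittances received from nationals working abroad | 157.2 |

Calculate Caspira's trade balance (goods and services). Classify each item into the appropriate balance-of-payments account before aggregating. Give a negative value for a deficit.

791.2

Goods: -609.5 + 395.5 - 892.2 + 1316.3 + 268.3 = 478.4
Services: 178.9 + 81.7 - 175.0 + 227.2 = 312.8
Trade balance = 478.4 + 312.8 = 791.2
(Excluded from the trade balance — financial account: acquisition of a foreign subsidiary by a resident firm (outward FDI) 188.4, foreign purchases of equities on the domestic stock exchange 188.1, purchases of foreign government bonds by domestic residents 362.4, new loans extended by domestic banks to foreign borrowers 124.7, inward foreign direct investment in the manufacturing sector 161.7, increase in resident deposits held at foreign banks 69.5; secondary income: personal remittances sent abroad by immigrant workers 121.8, personal remittances received from nationals working abroad 157.2; primary income: reinvested earnings on direct investment abroad 69.1.)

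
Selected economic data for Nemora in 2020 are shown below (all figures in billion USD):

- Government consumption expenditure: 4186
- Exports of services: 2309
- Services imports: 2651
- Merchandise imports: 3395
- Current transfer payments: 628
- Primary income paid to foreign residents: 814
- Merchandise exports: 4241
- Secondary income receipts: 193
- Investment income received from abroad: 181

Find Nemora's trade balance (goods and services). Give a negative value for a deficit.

Goods balance = 4241 - 3395 = 846
Services balance = 2309 - 2651 = -342
Trade balance (goods + services) = 846 + (-342) = 504

504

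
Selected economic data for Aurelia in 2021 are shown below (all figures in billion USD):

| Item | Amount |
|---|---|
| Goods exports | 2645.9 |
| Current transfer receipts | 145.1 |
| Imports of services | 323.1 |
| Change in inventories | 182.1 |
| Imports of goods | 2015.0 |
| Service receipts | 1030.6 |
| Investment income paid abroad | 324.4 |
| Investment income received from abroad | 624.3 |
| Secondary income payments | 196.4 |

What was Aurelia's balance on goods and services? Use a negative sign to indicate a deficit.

Goods balance = 2645.9 - 2015.0 = 630.9
Services balance = 1030.6 - 323.1 = 707.5
Trade balance (goods + services) = 630.9 + 707.5 = 1338.4

1338.4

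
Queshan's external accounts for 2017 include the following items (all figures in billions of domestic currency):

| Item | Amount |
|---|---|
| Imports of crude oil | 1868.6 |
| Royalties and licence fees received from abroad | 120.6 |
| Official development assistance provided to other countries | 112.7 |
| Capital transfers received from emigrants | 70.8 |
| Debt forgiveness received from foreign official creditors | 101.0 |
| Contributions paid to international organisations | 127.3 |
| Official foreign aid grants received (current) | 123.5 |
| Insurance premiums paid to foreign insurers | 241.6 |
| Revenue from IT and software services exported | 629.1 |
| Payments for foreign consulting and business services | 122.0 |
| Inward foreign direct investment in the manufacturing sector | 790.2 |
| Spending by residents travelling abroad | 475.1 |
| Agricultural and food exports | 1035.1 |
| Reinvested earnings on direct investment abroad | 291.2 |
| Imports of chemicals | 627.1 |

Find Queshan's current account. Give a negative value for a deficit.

-1374.9

Goods: -627.1 + 1035.1 - 1868.6 = -1460.6
Services: -475.1 - 122.0 - 241.6 + 120.6 + 629.1 = -89.0
Primary income: 291.2
Secondary income: -127.3 + 123.5 - 112.7 = -116.5
Current account = (-1460.6) + (-89.0) + 291.2 + (-116.5) = -1374.9
(Excluded from the current account — capital account: capital transfers received from emigrants 70.8, debt forgiveness received from foreign official creditors 101.0; financial account: inward foreign direct investment in the manufacturing sector 790.2.)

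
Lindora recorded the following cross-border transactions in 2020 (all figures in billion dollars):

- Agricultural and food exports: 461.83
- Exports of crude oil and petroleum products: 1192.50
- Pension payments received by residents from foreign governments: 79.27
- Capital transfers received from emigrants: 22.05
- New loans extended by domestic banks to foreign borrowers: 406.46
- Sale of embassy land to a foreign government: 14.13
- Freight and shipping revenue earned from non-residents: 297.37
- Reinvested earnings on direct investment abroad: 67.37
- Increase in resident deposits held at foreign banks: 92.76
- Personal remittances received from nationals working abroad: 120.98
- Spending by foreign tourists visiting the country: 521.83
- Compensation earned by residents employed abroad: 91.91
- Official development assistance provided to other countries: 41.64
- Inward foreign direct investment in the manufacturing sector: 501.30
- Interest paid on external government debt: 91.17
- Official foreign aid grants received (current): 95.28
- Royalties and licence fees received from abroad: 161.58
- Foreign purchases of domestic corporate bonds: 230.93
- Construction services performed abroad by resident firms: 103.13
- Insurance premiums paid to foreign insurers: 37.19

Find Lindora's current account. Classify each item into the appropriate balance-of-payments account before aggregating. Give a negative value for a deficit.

Goods: 1192.50 + 461.83 = 1654.33
Services: 297.37 + 103.13 + 161.58 - 37.19 + 521.83 = 1046.72
Primary income: -91.17 + 67.37 + 91.91 = 68.11
Secondary income: 79.27 + 120.98 + 95.28 - 41.64 = 253.89
Current account = 1654.33 + 1046.72 + 68.11 + 253.89 = 3023.05
(Excluded from the current account — capital account: capital transfers received from emigrants 22.05, sale of embassy land to a foreign government 14.13; financial account: new loans extended by domestic banks to foreign borrowers 406.46, increase in resident deposits held at foreign banks 92.76, inward foreign direct investment in the manufacturing sector 501.30, foreign purchases of domestic corporate bonds 230.93.)

3023.05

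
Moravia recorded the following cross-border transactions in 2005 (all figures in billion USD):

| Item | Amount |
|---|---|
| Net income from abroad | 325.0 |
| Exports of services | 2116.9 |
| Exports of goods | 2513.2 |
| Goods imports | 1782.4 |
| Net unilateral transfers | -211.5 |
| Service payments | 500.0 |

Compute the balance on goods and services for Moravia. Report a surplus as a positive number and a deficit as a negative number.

2347.7

Goods balance = 2513.2 - 1782.4 = 730.8
Services balance = 2116.9 - 500.0 = 1616.9
Trade balance (goods + services) = 730.8 + 1616.9 = 2347.7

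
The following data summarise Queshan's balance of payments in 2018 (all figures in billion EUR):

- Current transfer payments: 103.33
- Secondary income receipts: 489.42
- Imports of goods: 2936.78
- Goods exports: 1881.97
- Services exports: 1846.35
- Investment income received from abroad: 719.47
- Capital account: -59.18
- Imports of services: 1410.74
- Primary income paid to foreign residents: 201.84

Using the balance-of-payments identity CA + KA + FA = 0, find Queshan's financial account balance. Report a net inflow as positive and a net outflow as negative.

-225.34

Goods balance = 1881.97 - 2936.78 = -1054.81
Services balance = 1846.35 - 1410.74 = 435.61
Trade balance (goods + services) = -1054.81 + 435.61 = -619.20
Net primary income = 719.47 - 201.84 = 517.63
Net secondary income = 489.42 - 103.33 = 386.09
Current account = -619.20 + 517.63 + 386.09 = 284.52
Financial account = -(284.52 + (-59.18)) = -225.34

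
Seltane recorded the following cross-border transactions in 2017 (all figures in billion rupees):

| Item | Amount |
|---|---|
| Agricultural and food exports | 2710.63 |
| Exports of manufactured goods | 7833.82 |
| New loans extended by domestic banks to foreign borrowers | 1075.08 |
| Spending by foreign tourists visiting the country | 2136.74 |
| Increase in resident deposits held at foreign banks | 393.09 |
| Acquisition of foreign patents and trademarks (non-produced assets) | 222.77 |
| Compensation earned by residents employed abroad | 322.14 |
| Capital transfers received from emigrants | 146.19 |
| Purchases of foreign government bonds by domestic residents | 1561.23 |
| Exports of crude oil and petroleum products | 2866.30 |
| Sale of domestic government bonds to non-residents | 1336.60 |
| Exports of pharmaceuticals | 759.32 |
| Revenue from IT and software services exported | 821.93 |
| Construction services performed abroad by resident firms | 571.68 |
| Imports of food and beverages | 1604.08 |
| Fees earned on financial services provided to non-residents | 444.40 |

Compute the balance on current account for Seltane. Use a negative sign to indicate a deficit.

Goods: -1604.08 + 2710.63 + 7833.82 + 759.32 + 2866.30 = 12565.99
Services: 821.93 + 2136.74 + 571.68 + 444.40 = 3974.75
Primary income: 322.14
Current account = 12565.99 + 3974.75 + 322.14 = 16862.88
(Excluded from the current account — financial account: new loans extended by domestic banks to foreign borrowers 1075.08, increase in resident deposits held at foreign banks 393.09, purchases of foreign government bonds by domestic residents 1561.23, sale of domestic government bonds to non-residents 1336.60; capital account: acquisition of foreign patents and trademarks (non-produced assets) 222.77, capital transfers received from emigrants 146.19.)

16862.88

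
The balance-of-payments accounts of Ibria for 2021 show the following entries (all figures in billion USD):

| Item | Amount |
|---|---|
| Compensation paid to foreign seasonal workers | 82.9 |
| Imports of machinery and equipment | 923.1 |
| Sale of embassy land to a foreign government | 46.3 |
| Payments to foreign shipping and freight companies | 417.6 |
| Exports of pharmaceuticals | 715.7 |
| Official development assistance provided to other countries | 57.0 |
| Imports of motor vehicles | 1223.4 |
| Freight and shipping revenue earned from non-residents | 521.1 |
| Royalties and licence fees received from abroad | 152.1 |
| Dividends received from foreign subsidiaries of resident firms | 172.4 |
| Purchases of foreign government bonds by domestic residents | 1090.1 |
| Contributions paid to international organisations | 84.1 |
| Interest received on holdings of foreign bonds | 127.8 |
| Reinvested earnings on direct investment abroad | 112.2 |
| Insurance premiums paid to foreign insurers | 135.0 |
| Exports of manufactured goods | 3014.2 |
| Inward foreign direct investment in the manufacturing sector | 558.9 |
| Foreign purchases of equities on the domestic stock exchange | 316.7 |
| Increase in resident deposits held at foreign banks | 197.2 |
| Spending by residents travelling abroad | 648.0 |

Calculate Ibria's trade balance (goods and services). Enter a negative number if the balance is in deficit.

Goods: 3014.2 + 715.7 - 923.1 - 1223.4 = 1583.4
Services: 521.1 - 135.0 + 152.1 - 648.0 - 417.6 = -527.4
Trade balance = 1583.4 + (-527.4) = 1056.0
(Excluded from the trade balance — primary income: compensation paid to foreign seasonal workers 82.9, dividends received from foreign subsidiaries of resident firms 172.4, interest received on holdings of foreign bonds 127.8, reinvested earnings on direct investment abroad 112.2; capital account: sale of embassy land to a foreign government 46.3; secondary income: official development assistance provided to other countries 57.0, contributions paid to international organisations 84.1; financial account: purchases of foreign government bonds by domestic residents 1090.1, inward foreign direct investment in the manufacturing sector 558.9, foreign purchases of equities on the domestic stock exchange 316.7, increase in resident deposits held at foreign banks 197.2.)

1056.0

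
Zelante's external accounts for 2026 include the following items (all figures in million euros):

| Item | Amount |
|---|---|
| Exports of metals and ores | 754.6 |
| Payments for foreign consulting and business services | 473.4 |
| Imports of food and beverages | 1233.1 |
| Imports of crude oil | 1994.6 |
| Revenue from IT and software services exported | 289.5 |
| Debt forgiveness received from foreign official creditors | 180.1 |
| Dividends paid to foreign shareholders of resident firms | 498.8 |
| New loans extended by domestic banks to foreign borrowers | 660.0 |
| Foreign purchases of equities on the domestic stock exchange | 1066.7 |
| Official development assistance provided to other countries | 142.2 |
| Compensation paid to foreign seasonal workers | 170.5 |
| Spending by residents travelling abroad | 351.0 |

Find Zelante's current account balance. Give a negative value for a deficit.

-3819.5

Goods: -1994.6 - 1233.1 + 754.6 = -2473.1
Services: -351.0 - 473.4 + 289.5 = -534.9
Primary income: -170.5 - 498.8 = -669.3
Secondary income: -142.2
Current account = (-2473.1) + (-534.9) + (-669.3) + (-142.2) = -3819.5
(Excluded from the current account — capital account: debt forgiveness received from foreign official creditors 180.1; financial account: new loans extended by domestic banks to foreign borrowers 660.0, foreign purchases of equities on the domestic stock exchange 1066.7.)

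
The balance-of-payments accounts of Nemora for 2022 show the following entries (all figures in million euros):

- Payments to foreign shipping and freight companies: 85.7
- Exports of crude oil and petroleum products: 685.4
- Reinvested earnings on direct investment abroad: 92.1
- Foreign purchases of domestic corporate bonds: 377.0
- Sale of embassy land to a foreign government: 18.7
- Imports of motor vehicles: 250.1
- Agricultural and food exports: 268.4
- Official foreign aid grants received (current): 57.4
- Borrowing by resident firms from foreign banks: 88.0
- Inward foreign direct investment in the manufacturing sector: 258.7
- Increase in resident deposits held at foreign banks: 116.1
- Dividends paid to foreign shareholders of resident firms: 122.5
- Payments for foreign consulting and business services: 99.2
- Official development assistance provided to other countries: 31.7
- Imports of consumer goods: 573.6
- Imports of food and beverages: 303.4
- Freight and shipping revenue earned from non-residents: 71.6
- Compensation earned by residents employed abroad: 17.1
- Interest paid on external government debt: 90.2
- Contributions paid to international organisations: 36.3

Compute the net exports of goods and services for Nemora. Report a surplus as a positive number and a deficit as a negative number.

-286.6

Goods: 268.4 - 250.1 - 573.6 - 303.4 + 685.4 = -173.3
Services: 71.6 - 99.2 - 85.7 = -113.3
Trade balance = -173.3 + (-113.3) = -286.6
(Excluded from the trade balance — primary income: reinvested earnings on direct investment abroad 92.1, dividends paid to foreign shareholders of resident firms 122.5, compensation earned by residents employed abroad 17.1, interest paid on external government debt 90.2; financial account: foreign purchases of domestic corporate bonds 377.0, borrowing by resident firms from foreign banks 88.0, inward foreign direct investment in the manufacturing sector 258.7, increase in resident deposits held at foreign banks 116.1; capital account: sale of embassy land to a foreign government 18.7; secondary income: official foreign aid grants received (current) 57.4, official development assistance provided to other countries 31.7, contributions paid to international organisations 36.3.)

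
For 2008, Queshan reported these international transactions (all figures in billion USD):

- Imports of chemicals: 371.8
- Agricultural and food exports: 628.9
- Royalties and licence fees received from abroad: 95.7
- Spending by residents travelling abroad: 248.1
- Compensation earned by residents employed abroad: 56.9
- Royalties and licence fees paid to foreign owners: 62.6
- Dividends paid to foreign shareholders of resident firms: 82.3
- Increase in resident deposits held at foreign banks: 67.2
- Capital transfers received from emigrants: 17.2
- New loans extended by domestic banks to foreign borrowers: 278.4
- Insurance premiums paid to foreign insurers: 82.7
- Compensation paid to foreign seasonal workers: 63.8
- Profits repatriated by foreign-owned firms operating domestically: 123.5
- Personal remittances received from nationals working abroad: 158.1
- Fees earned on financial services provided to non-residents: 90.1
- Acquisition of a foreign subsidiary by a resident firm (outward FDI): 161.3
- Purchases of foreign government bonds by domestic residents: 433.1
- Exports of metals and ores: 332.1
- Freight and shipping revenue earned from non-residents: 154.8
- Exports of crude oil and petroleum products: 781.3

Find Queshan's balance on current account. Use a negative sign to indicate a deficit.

Goods: 781.3 + 628.9 + 332.1 - 371.8 = 1370.5
Services: -248.1 + 154.8 + 95.7 - 82.7 - 62.6 + 90.1 = -52.8
Primary income: -82.3 - 123.5 + 56.9 - 63.8 = -212.7
Secondary income: 158.1
Current account = 1370.5 + (-52.8) + (-212.7) + 158.1 = 1263.1
(Excluded from the current account — financial account: increase in resident deposits held at foreign banks 67.2, new loans extended by domestic banks to foreign borrowers 278.4, acquisition of a foreign subsidiary by a resident firm (outward FDI) 161.3, purchases of foreign government bonds by domestic residents 433.1; capital account: capital transfers received from emigrants 17.2.)

1263.1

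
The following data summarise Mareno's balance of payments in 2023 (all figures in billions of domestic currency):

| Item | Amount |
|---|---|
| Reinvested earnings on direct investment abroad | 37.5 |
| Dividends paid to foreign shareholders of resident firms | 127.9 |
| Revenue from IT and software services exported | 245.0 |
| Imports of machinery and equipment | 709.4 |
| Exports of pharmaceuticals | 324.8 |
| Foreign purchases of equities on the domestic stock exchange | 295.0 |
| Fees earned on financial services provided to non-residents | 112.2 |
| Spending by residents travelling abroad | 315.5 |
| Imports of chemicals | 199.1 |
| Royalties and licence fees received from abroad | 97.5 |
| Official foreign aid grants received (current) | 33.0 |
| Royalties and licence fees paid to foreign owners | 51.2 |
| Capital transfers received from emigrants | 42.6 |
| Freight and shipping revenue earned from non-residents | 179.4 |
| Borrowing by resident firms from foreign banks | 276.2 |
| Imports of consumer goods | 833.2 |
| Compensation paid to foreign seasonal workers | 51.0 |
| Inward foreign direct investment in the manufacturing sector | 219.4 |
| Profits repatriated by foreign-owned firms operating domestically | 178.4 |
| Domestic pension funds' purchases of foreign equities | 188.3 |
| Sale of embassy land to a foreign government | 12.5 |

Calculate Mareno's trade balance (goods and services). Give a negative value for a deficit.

-1149.5

Goods: -833.2 - 199.1 - 709.4 + 324.8 = -1416.9
Services: -315.5 + 179.4 + 97.5 - 51.2 + 112.2 + 245.0 = 267.4
Trade balance = -1416.9 + 267.4 = -1149.5
(Excluded from the trade balance — primary income: reinvested earnings on direct investment abroad 37.5, dividends paid to foreign shareholders of resident firms 127.9, compensation paid to foreign seasonal workers 51.0, profits repatriated by foreign-owned firms operating domestically 178.4; financial account: foreign purchases of equities on the domestic stock exchange 295.0, borrowing by resident firms from foreign banks 276.2, inward foreign direct investment in the manufacturing sector 219.4, domestic pension funds' purchases of foreign equities 188.3; secondary income: official foreign aid grants received (current) 33.0; capital account: capital transfers received from emigrants 42.6, sale of embassy land to a foreign government 12.5.)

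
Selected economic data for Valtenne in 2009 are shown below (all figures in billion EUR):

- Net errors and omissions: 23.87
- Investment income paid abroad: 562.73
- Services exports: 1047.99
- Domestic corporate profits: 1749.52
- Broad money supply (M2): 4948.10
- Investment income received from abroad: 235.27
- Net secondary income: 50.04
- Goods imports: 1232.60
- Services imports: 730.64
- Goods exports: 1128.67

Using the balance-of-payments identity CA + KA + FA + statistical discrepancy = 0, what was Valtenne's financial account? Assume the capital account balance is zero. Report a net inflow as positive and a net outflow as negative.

40.13

Goods balance = 1128.67 - 1232.60 = -103.93
Services balance = 1047.99 - 730.64 = 317.35
Trade balance (goods + services) = -103.93 + 317.35 = 213.42
Net primary income = 235.27 - 562.73 = -327.46
Net secondary income = 50.04
Current account = 213.42 + (-327.46) + 50.04 = -64.00
Financial account = -(-64.00 + 23.87) = 40.13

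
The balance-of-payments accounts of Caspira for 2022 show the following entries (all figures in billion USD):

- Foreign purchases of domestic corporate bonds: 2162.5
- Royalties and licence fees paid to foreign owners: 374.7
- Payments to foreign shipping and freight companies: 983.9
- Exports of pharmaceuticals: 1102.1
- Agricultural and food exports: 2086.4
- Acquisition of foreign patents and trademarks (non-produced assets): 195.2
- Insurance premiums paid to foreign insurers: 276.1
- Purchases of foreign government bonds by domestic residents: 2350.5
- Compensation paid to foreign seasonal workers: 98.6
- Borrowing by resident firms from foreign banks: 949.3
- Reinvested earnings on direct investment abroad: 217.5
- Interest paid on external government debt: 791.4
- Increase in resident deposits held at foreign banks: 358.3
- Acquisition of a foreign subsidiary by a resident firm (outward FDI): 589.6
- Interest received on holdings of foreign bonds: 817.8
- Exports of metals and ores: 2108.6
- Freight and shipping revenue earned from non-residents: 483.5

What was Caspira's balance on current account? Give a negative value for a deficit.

Goods: 2108.6 + 2086.4 + 1102.1 = 5297.1
Services: -276.1 + 483.5 - 983.9 - 374.7 = -1151.2
Primary income: -791.4 + 217.5 - 98.6 + 817.8 = 145.3
Current account = 5297.1 + (-1151.2) + 145.3 = 4291.2
(Excluded from the current account — financial account: foreign purchases of domestic corporate bonds 2162.5, purchases of foreign government bonds by domestic residents 2350.5, borrowing by resident firms from foreign banks 949.3, increase in resident deposits held at foreign banks 358.3, acquisition of a foreign subsidiary by a resident firm (outward FDI) 589.6; capital account: acquisition of foreign patents and trademarks (non-produced assets) 195.2.)

4291.2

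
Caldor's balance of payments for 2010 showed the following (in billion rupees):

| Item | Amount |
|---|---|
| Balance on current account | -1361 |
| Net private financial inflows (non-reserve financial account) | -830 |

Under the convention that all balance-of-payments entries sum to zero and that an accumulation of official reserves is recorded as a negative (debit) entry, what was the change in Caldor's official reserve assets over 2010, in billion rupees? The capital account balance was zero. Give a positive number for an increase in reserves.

-2191

Official reserve transactions balance = -((-1361) + (-830)) = 2191
An accumulation of reserves is recorded as a debit (negative entry), so the change in the stock of reserves is the negative of that balance.
Change in official reserves = -(2191) = -2191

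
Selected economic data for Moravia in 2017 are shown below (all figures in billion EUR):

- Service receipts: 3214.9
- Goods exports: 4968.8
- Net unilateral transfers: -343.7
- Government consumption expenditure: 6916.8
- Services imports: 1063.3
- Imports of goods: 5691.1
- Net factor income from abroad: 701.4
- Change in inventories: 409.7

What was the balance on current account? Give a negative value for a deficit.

1787.0

Goods balance = 4968.8 - 5691.1 = -722.3
Services balance = 3214.9 - 1063.3 = 2151.6
Trade balance (goods + services) = -722.3 + 2151.6 = 1429.3
Net primary income = 701.4
Net secondary income = -343.7
Current account = 1429.3 + 701.4 + (-343.7) = 1787.0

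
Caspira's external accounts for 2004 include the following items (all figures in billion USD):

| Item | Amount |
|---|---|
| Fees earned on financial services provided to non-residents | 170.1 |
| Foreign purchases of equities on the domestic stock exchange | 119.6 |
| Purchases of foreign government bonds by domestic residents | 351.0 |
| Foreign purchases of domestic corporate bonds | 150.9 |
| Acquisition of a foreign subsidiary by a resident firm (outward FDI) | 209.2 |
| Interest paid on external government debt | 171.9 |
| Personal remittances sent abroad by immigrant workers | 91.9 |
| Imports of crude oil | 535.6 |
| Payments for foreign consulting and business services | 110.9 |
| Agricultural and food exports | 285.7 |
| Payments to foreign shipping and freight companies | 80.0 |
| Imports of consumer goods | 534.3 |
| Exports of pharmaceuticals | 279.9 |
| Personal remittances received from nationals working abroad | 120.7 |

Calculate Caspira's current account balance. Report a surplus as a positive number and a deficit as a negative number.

Goods: 279.9 - 535.6 + 285.7 - 534.3 = -504.3
Services: -110.9 - 80.0 + 170.1 = -20.8
Primary income: -171.9
Secondary income: 120.7 - 91.9 = 28.8
Current account = (-504.3) + (-20.8) + (-171.9) + 28.8 = -668.2
(Excluded from the current account — financial account: foreign purchases of equities on the domestic stock exchange 119.6, purchases of foreign government bonds by domestic residents 351.0, foreign purchases of domestic corporate bonds 150.9, acquisition of a foreign subsidiary by a resident firm (outward FDI) 209.2.)

-668.2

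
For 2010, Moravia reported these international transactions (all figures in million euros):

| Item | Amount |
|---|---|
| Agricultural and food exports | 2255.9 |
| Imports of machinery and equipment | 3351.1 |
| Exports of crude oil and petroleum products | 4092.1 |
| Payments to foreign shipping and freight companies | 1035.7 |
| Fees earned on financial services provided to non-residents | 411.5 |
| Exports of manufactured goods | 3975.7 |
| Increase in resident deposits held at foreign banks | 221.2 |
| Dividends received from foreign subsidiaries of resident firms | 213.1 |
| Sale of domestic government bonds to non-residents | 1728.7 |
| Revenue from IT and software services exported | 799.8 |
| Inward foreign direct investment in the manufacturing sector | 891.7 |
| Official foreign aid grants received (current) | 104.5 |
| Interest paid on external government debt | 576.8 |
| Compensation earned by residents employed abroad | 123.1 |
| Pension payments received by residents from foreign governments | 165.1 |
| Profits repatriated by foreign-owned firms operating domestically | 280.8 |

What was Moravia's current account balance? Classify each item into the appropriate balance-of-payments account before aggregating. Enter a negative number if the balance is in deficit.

Goods: 4092.1 + 2255.9 + 3975.7 - 3351.1 = 6972.6
Services: -1035.7 + 411.5 + 799.8 = 175.6
Primary income: -576.8 + 123.1 + 213.1 - 280.8 = -521.4
Secondary income: 165.1 + 104.5 = 269.6
Current account = 6972.6 + 175.6 + (-521.4) + 269.6 = 6896.4
(Excluded from the current account — financial account: increase in resident deposits held at foreign banks 221.2, sale of domestic government bonds to non-residents 1728.7, inward foreign direct investment in the manufacturing sector 891.7.)

6896.4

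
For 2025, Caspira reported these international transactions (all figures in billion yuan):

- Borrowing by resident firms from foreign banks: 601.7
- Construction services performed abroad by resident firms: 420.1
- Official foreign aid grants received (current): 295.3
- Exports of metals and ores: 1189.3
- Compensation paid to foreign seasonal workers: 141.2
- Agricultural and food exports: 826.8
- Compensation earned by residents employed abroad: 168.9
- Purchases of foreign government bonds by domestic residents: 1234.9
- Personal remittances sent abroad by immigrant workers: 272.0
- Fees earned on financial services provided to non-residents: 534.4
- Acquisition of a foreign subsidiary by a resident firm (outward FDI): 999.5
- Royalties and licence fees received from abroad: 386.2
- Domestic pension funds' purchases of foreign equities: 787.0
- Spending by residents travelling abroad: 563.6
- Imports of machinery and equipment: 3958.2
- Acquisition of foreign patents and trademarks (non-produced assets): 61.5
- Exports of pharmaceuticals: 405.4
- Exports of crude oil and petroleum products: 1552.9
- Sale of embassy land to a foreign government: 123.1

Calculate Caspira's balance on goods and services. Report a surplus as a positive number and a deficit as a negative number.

793.3

Goods: 1552.9 - 3958.2 + 405.4 + 1189.3 + 826.8 = 16.2
Services: 386.2 + 420.1 - 563.6 + 534.4 = 777.1
Trade balance = 16.2 + 777.1 = 793.3
(Excluded from the trade balance — financial account: borrowing by resident firms from foreign banks 601.7, purchases of foreign government bonds by domestic residents 1234.9, acquisition of a foreign subsidiary by a resident firm (outward FDI) 999.5, domestic pension funds' purchases of foreign equities 787.0; secondary income: official foreign aid grants received (current) 295.3, personal remittances sent abroad by immigrant workers 272.0; primary income: compensation paid to foreign seasonal workers 141.2, compensation earned by residents employed abroad 168.9; capital account: acquisition of foreign patents and trademarks (non-produced assets) 61.5, sale of embassy land to a foreign government 123.1.)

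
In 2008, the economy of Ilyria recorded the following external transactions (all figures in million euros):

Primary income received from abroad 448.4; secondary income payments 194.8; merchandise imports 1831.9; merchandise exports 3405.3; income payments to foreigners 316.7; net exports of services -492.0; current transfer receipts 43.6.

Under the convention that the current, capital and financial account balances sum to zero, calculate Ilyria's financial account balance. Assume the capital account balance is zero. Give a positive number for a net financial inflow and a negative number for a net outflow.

Goods balance = 3405.3 - 1831.9 = 1573.4
Services balance = -492.0
Trade balance (goods + services) = 1573.4 + (-492.0) = 1081.4
Net primary income = 448.4 - 316.7 = 131.7
Net secondary income = 43.6 - 194.8 = -151.2
Current account = 1081.4 + 131.7 + (-151.2) = 1061.9
Financial account = -(1061.9) = -1061.9

-1061.9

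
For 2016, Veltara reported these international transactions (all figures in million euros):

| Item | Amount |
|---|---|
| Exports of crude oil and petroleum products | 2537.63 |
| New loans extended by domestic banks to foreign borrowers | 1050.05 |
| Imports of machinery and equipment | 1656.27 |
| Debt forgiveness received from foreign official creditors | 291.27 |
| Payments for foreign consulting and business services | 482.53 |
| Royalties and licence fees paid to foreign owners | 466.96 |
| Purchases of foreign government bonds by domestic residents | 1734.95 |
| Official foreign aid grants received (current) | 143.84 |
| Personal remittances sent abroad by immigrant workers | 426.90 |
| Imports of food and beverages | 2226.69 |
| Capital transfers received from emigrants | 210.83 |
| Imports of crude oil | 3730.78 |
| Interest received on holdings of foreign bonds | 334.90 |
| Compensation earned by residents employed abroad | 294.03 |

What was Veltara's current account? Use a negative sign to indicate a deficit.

Goods: 2537.63 - 2226.69 - 1656.27 - 3730.78 = -5076.11
Services: -482.53 - 466.96 = -949.49
Primary income: 294.03 + 334.90 = 628.93
Secondary income: -426.90 + 143.84 = -283.06
Current account = (-5076.11) + (-949.49) + 628.93 + (-283.06) = -5679.73
(Excluded from the current account — financial account: new loans extended by domestic banks to foreign borrowers 1050.05, purchases of foreign government bonds by domestic residents 1734.95; capital account: debt forgiveness received from foreign official creditors 291.27, capital transfers received from emigrants 210.83.)

-5679.73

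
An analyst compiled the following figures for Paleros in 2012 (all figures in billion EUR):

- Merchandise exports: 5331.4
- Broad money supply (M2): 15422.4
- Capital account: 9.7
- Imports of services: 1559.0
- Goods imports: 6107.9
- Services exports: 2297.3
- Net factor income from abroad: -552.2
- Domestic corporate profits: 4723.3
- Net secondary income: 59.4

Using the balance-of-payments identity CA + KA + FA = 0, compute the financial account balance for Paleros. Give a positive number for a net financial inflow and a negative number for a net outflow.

Goods balance = 5331.4 - 6107.9 = -776.5
Services balance = 2297.3 - 1559.0 = 738.3
Trade balance (goods + services) = -776.5 + 738.3 = -38.2
Net primary income = -552.2
Net secondary income = 59.4
Current account = -38.2 + (-552.2) + 59.4 = -531.0
Financial account = -(-531.0 + 9.7) = 521.3

521.3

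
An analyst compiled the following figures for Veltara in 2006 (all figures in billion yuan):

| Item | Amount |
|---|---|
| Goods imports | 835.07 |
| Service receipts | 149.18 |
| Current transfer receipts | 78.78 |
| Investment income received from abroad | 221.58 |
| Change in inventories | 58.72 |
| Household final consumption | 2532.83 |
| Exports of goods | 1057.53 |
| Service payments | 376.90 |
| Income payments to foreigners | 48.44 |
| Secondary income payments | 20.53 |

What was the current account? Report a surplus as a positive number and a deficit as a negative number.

Goods balance = 1057.53 - 835.07 = 222.46
Services balance = 149.18 - 376.90 = -227.72
Trade balance (goods + services) = 222.46 + (-227.72) = -5.26
Net primary income = 221.58 - 48.44 = 173.14
Net secondary income = 78.78 - 20.53 = 58.25
Current account = -5.26 + 173.14 + 58.25 = 226.13

226.13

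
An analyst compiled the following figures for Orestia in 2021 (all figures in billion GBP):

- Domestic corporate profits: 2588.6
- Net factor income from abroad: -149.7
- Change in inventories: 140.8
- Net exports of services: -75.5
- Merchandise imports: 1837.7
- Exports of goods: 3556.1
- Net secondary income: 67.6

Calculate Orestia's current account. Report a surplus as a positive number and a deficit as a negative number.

Goods balance = 3556.1 - 1837.7 = 1718.4
Services balance = -75.5
Trade balance (goods + services) = 1718.4 + (-75.5) = 1642.9
Net primary income = -149.7
Net secondary income = 67.6
Current account = 1642.9 + (-149.7) + 67.6 = 1560.8

1560.8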